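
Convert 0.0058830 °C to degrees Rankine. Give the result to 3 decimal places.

°R = (°C + 273.15) × 9/5.
Applying the formula gives 491.681 °R.

491.681 °R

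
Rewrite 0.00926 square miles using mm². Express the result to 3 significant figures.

1 mi² = 2.58999 × 10^12 mm².
Thus 0.00926 × 2.58999 × 10^12 ≈ 2.40 × 10^10 mm².

2.40 × 10^10 mm²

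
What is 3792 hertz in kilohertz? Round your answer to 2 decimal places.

3.79 kHz

1 hertz = 0.00100000 kilohertz.
3792 × 0.00100000 ≈ 3.79 kHz.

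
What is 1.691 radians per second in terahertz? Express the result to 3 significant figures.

1 rad/s = 1.59155e-13 THz.
1.691 × 1.59155e-13 ≈ 2.69e-13 THz.

2.69e-13 THz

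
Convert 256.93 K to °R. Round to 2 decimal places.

462.47 degrees Rankine

°R = K × 9/5.
Applying the formula gives 462.47 °R.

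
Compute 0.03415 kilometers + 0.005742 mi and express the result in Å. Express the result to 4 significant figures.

4.339 × 10^11 Å

0.03415 km = 3.41500 × 10^11 Å and 0.005742 mi = 9.24085 × 10^10 Å.
3.41500 × 10^11 + 9.24085 × 10^10 ≈ 4.339 × 10^11 Å.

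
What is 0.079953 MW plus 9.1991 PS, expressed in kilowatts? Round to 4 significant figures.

86.72 kilowatts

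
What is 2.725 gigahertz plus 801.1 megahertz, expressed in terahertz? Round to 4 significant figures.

0.003526 THz

2.725 GHz = 0.00272500 THz and 801.1 MHz = 0.000801100 THz.
0.00272500 + 0.000801100 ≈ 0.003526 THz.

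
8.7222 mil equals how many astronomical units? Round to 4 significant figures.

1.481 × 10^-15 au

1 mil = 1.69789 × 10^-16 au.
Then 8.7222 × 1.69789 × 10^-16 ≈ 1.481 × 10^-15 au.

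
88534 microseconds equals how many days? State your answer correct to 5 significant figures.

1.0247e-6 days

1 microsecond = 1.15741e-11 d.
Then 88534 × 1.15741e-11 ≈ 1.0247e-6 d.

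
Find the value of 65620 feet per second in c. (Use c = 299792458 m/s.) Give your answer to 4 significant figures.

6.672e-5 times the speed of light

1 foot per second = 1.01670e-9 c.
So 65620 × 1.01670e-9 ≈ 6.672e-5 c.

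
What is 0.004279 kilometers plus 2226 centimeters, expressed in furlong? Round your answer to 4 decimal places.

0.1319 furlong

0.004279 km = 0.0212708 furlong and 2226 cm = 0.110654 furlong.
0.0212708 + 0.110654 ≈ 0.1319 furlong.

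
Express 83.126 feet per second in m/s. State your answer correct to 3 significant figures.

25.3 meters per second

1 foot per second = 0.304800 m/s.
So 83.126 × 0.304800 ≈ 25.3 m/s.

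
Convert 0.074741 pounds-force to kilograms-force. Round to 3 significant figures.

1 lbf = 0.453592 kgf.
So 0.074741 × 0.453592 ≈ 0.0339 kgf.

0.0339 kilograms-force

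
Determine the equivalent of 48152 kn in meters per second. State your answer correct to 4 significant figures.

24770 m/s

1 kn = 0.514444 m/s.
Then 48152 × 0.514444 ≈ 24770 m/s.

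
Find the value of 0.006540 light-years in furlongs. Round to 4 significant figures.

1 light-year = 4.70290 × 10^13 furlongs.
Then 0.006540 × 4.70290 × 10^13 ≈ 3.076 × 10^11 furlong.

3.076 × 10^11 furlongs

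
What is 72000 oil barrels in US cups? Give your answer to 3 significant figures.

1 oil barrel = 672.000 US cup.
So 72000 × 672.000 ≈ 4.84e+7 US cup.

4.84e+7 US cup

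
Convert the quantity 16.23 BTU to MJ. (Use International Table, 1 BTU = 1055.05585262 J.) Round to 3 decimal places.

0.017 MJ

1 BTU = 0.00105506 MJ.
16.23 × 0.00105506 ≈ 0.017 MJ.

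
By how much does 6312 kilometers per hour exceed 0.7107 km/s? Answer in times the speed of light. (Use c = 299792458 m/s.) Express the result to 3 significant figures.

6312 km/h = 5.84849 × 10^-6 c and 0.7107 km/s = 2.37064 × 10^-6 c.
5.84849 × 10^-6 − 2.37064 × 10^-6 ≈ 3.48 × 10^-6 c.

3.48 × 10^-6 times the speed of light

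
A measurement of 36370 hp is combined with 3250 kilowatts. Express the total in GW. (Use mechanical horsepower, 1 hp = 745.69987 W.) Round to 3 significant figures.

0.0304 GW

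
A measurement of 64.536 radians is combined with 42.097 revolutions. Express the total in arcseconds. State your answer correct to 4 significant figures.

6.787e+7 arcsec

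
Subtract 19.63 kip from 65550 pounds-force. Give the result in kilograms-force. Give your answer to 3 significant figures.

65550 lbf = 29733.0 kgf and 19.63 kip = 8904.02 kgf.
29733.0 − 8904.02 ≈ 20800 kgf.

20800 kilograms-force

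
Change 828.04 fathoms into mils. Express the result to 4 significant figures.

1 fathom = 72000.0 mils.
Then 828.04 × 72000.0 ≈ 5.962 × 10^7 mil.

5.962 × 10^7 mils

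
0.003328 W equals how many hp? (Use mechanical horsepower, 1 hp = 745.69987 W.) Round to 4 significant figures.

4.463e-6 horsepower

1 W = 0.00134102 hp.
Thus 0.003328 × 0.00134102 ≈ 4.463e-6 hp.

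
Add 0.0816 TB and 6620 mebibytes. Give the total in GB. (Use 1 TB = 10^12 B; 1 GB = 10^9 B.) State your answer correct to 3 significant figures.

88.5 GB

0.0816 TB = 81.6000 GB and 6620 MiB = 6.94157 GB.
81.6000 + 6.94157 ≈ 88.5 GB.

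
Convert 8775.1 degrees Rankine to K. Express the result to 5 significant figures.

4875.1 kelvins

°R = K × 9/5.
Applying the formula gives 4875.1 K.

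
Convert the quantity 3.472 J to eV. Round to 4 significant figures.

2.167 × 10^19 eV

1 joule = 6.24151 × 10^18 electronvolts.
3.472 × 6.24151 × 10^18 ≈ 2.167 × 10^19 eV.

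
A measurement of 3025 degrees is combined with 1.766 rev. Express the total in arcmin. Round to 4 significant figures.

3025 ° = 181500 arcmin and 1.766 rev = 38145.6 arcmin.
181500 + 38145.6 ≈ 219600 arcmin.

219600 arcminutes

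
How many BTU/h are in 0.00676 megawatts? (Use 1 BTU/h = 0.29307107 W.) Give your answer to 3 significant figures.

23100 BTU/h

1 MW = 3.41214e+6 BTU/h.
0.00676 × 3.41214e+6 ≈ 23100 BTU/h.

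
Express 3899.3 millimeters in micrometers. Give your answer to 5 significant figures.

3.8993e+6 micrometers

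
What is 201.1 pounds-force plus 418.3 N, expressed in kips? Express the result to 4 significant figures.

201.1 lbf = 0.201100 kip and 418.3 N = 0.0940376 kip.
0.201100 + 0.0940376 ≈ 0.2951 kip.

0.2951 kip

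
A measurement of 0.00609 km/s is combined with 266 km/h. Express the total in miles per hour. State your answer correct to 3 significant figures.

0.00609 km/s = 13.6229 mph and 266 km/h = 165.285 mph.
13.6229 + 165.285 ≈ 179 mph.

179 mph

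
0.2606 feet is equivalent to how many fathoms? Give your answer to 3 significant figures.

0.0434 fathom

1 ft = 0.166667 fathoms.
0.2606 × 0.166667 ≈ 0.0434 fathom.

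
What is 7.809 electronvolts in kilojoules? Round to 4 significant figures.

1 electronvolt = 1.60218e-22 kJ.
Thus 7.809 × 1.60218e-22 ≈ 1.251e-21 kJ.

1.251e-21 kJ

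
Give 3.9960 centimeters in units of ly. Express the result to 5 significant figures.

1 centimeter = 1.05700e-18 light-years.
Thus 3.9960 × 1.05700e-18 ≈ 4.2238e-18 ly.

4.2238e-18 light-years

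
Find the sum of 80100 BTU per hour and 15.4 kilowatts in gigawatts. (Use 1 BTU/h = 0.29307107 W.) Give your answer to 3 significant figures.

3.89 × 10^-5 GW

80100 BTU/h = 2.34750 × 10^-5 GW and 15.4 kW = 1.54000 × 10^-5 GW.
2.34750 × 10^-5 + 1.54000 × 10^-5 ≈ 3.89 × 10^-5 GW.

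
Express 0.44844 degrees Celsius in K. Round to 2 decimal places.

273.60 K

K = °C + 273.15.
Applying the formula gives 273.60 K.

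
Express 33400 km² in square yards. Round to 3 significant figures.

3.99 × 10^10 square yards

1 km² = 1.19599 × 10^6 yd².
Thus 33400 × 1.19599 × 10^6 ≈ 3.99 × 10^10 yd².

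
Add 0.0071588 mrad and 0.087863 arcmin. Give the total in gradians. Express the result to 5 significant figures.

0.0020828 grad

0.0071588 mrad = 0.000455743 grad and 0.087863 arcmin = 0.00162709 grad.
0.000455743 + 0.00162709 ≈ 0.0020828 grad.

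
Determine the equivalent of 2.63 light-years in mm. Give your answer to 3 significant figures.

2.49e+19 mm

1 ly = 9.46073e+18 mm.
Thus 2.63 × 9.46073e+18 ≈ 2.49e+19 mm.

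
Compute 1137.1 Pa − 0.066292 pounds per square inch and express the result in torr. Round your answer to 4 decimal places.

1137.1 Pa = 8.52895 torr and 0.066292 psi = 3.42829 torr.
8.52895 − 3.42829 ≈ 5.1007 torr.

5.1007 torr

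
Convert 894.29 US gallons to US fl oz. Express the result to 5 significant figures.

114470 US fluid ounces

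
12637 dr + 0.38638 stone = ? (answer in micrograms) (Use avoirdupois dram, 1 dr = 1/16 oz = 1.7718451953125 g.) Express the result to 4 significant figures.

2.484 × 10^10 μg

12637 dr = 2.23908 × 10^10 μg and 0.38638 st = 2.45363 × 10^9 μg.
2.23908 × 10^10 + 2.45363 × 10^9 ≈ 2.484 × 10^10 μg.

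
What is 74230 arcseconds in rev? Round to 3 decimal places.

1 arcsecond = 7.71605 × 10^-7 revolutions.
So 74230 × 7.71605 × 10^-7 ≈ 0.057 rev.

0.057 rev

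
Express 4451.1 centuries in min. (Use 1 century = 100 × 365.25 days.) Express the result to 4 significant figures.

1 century = 5.25960 × 10^7 min.
4451.1 × 5.25960 × 10^7 ≈ 2.341 × 10^11 min.

2.341 × 10^11 min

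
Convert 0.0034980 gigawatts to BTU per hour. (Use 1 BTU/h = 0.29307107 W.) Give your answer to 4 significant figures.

1 GW = 3.41214e+9 BTU per hour.
So 0.0034980 × 3.41214e+9 ≈ 1.194e+7 BTU/h.

1.194e+7 BTU/h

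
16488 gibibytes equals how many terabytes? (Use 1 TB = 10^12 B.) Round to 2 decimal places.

1 GiB = 0.00107374 TB.
So 16488 × 0.00107374 ≈ 17.70 TB.

17.70 terabytes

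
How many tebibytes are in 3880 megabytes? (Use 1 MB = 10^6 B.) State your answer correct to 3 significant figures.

1 megabyte = 9.09495 × 10^-7 TiB.
So 3880 × 9.09495 × 10^-7 ≈ 0.00353 TiB.

0.00353 tebibytes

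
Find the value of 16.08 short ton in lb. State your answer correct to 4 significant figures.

32160 lb

1 short ton = 2000.00 lb.
Thus 16.08 × 2000.00 ≈ 32160 lb.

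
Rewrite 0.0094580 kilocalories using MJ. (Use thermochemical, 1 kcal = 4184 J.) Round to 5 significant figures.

3.9572 × 10^-5 MJ

1 kcal = 0.00418400 MJ.
So 0.0094580 × 0.00418400 ≈ 3.9572 × 10^-5 MJ.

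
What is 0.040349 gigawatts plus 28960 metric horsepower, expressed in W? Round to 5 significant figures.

0.040349 GW = 4.03490e+7 W and 28960 PS = 2.13000e+7 W.
4.03490e+7 + 2.13000e+7 ≈ 6.1649e+7 W.

6.1649e+7 watts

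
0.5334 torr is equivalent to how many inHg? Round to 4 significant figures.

0.02100 inHg

1 torr = 0.0393701 inches of mercury.
0.5334 × 0.0393701 ≈ 0.02100 inHg.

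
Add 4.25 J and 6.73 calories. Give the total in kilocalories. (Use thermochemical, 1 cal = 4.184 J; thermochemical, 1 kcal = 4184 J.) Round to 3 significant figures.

4.25 J = 0.00101577 kcal and 6.73 cal = 0.00673000 kcal.
0.00101577 + 0.00673000 ≈ 0.00775 kcal.

0.00775 kcal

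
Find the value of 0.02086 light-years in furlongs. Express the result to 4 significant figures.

9.810e+11 furlongs

1 light-year = 4.70290e+13 furlongs.
Then 0.02086 × 4.70290e+13 ≈ 9.810e+11 furlong.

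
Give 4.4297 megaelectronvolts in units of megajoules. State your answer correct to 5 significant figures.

1 MeV = 1.60218 × 10^-19 megajoules.
So 4.4297 × 1.60218 × 10^-19 ≈ 7.0972 × 10^-19 MJ.

7.0972 × 10^-19 MJ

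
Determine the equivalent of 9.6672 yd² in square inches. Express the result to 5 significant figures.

12529 in²

1 yd² = 1296.00 square inches.
9.6672 × 1296.00 ≈ 12529 in².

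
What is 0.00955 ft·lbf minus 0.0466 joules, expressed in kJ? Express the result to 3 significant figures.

0.00955 ft·lbf = 1.29481e-5 kJ and 0.0466 J = 4.66000e-5 kJ.
1.29481e-5 − 4.66000e-5 ≈ -3.37e-5 kJ.

-3.37e-5 kilojoules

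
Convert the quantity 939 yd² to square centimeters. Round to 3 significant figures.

7.85e+6 cm²

1 square yard = 8361.27 square centimeters.
So 939 × 8361.27 ≈ 7.85e+6 cm².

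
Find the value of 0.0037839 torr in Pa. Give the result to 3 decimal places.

1 torr = 133.322 Pa.
Then 0.0037839 × 133.322 ≈ 0.504 Pa.

0.504 Pa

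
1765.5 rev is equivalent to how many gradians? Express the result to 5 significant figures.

706200 gradians

1 rev = 400.000 grad.
So 1765.5 × 400.000 ≈ 706200 grad.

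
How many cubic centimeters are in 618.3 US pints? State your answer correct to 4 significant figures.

1 US pint = 473.176 cm³.
So 618.3 × 473.176 ≈ 292600 cm³.

292600 cubic centimeters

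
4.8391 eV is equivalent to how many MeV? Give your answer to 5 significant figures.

4.8391 × 10^-6 MeV

1 eV = 1.00000 × 10^-6 megaelectronvolts.
Then 4.8391 × 1.00000 × 10^-6 ≈ 4.8391 × 10^-6 MeV.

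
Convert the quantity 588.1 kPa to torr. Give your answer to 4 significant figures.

1 kPa = 7.50062 torr.
Thus 588.1 × 7.50062 ≈ 4411 torr.

4411 torr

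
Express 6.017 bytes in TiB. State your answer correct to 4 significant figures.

1 byte = 9.09495e-13 TiB.
6.017 × 9.09495e-13 ≈ 5.472e-12 TiB.

5.472e-12 TiB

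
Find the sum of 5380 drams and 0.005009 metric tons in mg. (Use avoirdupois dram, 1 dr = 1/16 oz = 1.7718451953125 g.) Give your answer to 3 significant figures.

1.45 × 10^7 mg

5380 dr = 9.53253 × 10^6 mg and 0.005009 t = 5.00900 × 10^6 mg.
9.53253 × 10^6 + 5.00900 × 10^6 ≈ 1.45 × 10^7 mg.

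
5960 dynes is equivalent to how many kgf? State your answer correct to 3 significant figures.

1 dyne = 1.01972 × 10^-6 kilograms-force.
So 5960 × 1.01972 × 10^-6 ≈ 0.00608 kgf.

0.00608 kgf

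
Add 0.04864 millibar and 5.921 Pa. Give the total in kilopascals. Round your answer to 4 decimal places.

0.04864 mbar = 0.00486400 kPa and 5.921 Pa = 0.00592100 kPa.
0.00486400 + 0.00592100 ≈ 0.0108 kPa.

0.0108 kilopascals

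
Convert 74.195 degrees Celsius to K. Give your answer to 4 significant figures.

347.3 K

K = °C + 273.15.
Applying the formula gives 347.3 K.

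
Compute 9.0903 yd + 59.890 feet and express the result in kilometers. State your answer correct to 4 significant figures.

0.02657 km

9.0903 yd = 0.00831217 km and 59.890 ft = 0.0182545 km.
0.00831217 + 0.0182545 ≈ 0.02657 km.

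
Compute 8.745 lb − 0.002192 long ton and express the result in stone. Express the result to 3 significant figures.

8.745 lb = 0.624643 st and 0.002192 long ton = 0.350720 st.
0.624643 − 0.350720 ≈ 0.274 st.

0.274 stone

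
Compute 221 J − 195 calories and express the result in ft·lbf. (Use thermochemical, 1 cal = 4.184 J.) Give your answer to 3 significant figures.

-439 foot-pounds

221 J = 163.001 ft·lbf and 195 cal = 601.762 ft·lbf.
163.001 − 601.762 ≈ -439 ft·lbf.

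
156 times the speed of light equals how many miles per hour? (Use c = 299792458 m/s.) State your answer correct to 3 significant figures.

1 c = 6.70617e+8 mph.
156 × 6.70617e+8 ≈ 1.05e+11 mph.

1.05e+11 mph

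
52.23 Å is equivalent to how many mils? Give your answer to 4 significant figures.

0.0002056 mils

1 angstrom = 3.93701e-6 mils.
Thus 52.23 × 3.93701e-6 ≈ 0.0002056 mil.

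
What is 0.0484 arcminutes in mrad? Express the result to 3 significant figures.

0.0141 milliradians

1 arcmin = 0.290888 mrad.
Then 0.0484 × 0.290888 ≈ 0.0141 mrad.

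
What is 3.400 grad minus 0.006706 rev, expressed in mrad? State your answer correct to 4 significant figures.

11.27 milliradians

3.400 grad = 53.4071 mrad and 0.006706 rev = 42.1350 mrad.
53.4071 − 42.1350 ≈ 11.27 mrad.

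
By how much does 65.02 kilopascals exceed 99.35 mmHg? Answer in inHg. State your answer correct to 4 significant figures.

65.02 kPa = 19.2004 inHg and 99.35 mmHg = 3.91142 inHg.
19.2004 − 3.91142 ≈ 15.29 inHg.

15.29 inHg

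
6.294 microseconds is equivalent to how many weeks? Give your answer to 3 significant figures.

1.04 × 10^-11 weeks

1 microsecond = 1.65344 × 10^-12 weeks.
So 6.294 × 1.65344 × 10^-12 ≈ 1.04 × 10^-11 wk.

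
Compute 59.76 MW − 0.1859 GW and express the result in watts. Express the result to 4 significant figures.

59.76 MW = 5.97600e+7 W and 0.1859 GW = 1.85900e+8 W.
5.97600e+7 − 1.85900e+8 ≈ -1.261e+8 W.

-1.261e+8 watts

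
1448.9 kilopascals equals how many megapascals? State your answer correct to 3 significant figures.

1.45 MPa

1 kilopascal = 0.00100000 MPa.
So 1448.9 × 0.00100000 ≈ 1.45 MPa.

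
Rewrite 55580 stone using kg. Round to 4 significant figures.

1 stone = 6.35029 kilograms.
55580 × 6.35029 ≈ 352900 kg.

352900 kg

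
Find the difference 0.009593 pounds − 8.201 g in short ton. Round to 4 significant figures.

-4.244 × 10^-6 short ton

0.009593 lb = 4.79650 × 10^-6 short ton and 8.201 g = 9.04006 × 10^-6 short ton.
4.79650 × 10^-6 − 9.04006 × 10^-6 ≈ -4.244 × 10^-6 short ton.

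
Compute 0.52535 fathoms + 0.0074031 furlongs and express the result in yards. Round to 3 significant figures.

2.68 yards

0.52535 fathom = 1.05070 yd and 0.0074031 furlong = 1.62868 yd.
1.05070 + 1.62868 ≈ 2.68 yd.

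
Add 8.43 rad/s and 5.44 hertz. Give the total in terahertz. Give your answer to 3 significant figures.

6.78 × 10^-12 THz

8.43 rad/s = 1.34168 × 10^-12 THz and 5.44 Hz = 5.44000 × 10^-12 THz.
1.34168 × 10^-12 + 5.44000 × 10^-12 ≈ 6.78 × 10^-12 THz.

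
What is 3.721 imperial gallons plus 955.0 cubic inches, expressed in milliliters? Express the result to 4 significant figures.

32570 mL

3.721 imp gal = 16916.0 mL and 955.0 in³ = 15649.6 mL.
16916.0 + 15649.6 ≈ 32570 mL.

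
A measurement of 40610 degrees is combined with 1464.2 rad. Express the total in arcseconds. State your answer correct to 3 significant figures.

4.48e+8 arcsec

40610 ° = 1.46196e+8 arcsec and 1464.2 rad = 3.02013e+8 arcsec.
1.46196e+8 + 3.02013e+8 ≈ 4.48e+8 arcsec.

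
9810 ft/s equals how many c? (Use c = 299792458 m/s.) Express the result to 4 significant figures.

9.974e-6 c

1 ft/s = 1.01670e-9 c.
So 9810 × 1.01670e-9 ≈ 9.974e-6 c.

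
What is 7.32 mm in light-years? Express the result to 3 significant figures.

7.74e-19 light-years

1 millimeter = 1.05700e-19 ly.
Thus 7.32 × 1.05700e-19 ≈ 7.74e-19 ly.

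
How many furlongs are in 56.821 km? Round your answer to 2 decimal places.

282.46 furlong

1 km = 4.97097 furlongs.
So 56.821 × 4.97097 ≈ 282.46 furlong.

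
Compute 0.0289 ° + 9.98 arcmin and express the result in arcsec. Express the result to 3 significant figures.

703 arcseconds

0.0289 ° = 104.040 arcsec and 9.98 arcmin = 598.800 arcsec.
104.040 + 598.800 ≈ 703 arcsec.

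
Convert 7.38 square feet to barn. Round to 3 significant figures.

1 ft² = 9.29030 × 10^26 barn.
Thus 7.38 × 9.29030 × 10^26 ≈ 6.86 × 10^27 barn.

6.86 × 10^27 barns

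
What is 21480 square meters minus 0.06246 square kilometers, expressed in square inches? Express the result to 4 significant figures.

-6.352e+7 in²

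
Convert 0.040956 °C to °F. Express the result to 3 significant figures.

32.1 °F

°C = (°F − 32) × 5/9.
Applying the formula gives 32.1 °F.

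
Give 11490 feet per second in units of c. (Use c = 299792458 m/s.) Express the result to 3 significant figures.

1.17 × 10^-5 c

1 foot per second = 1.01670 × 10^-9 c.
So 11490 × 1.01670 × 10^-9 ≈ 1.17 × 10^-5 c.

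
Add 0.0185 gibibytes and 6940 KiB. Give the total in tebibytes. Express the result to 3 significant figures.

2.45 × 10^-5 TiB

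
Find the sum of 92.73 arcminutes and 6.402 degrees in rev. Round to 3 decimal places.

0.022 rev

92.73 arcmin = 0.00429306 rev and 6.402 ° = 0.0177833 rev.
0.00429306 + 0.0177833 ≈ 0.022 rev.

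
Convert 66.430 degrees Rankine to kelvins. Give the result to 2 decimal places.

36.91 kelvins

°R = K × 9/5.
Applying the formula gives 36.91 K.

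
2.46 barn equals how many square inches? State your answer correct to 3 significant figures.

1 barn = 1.55000 × 10^-25 in².
Thus 2.46 × 1.55000 × 10^-25 ≈ 3.81 × 10^-25 in².

3.81 × 10^-25 in²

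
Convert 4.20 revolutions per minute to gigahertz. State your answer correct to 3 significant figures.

1 revolution per minute = 1.66667e-11 gigahertz.
Then 4.20 × 1.66667e-11 ≈ 7.00e-11 GHz.

7.00e-11 GHz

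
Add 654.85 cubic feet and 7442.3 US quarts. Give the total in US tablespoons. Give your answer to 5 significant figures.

1.7304e+6 US tbsp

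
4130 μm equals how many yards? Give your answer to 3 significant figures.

1 μm = 1.09361e-6 yd.
4130 × 1.09361e-6 ≈ 0.00452 yd.

0.00452 yards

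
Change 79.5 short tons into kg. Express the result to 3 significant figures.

1 short ton = 907.185 kg.
Then 79.5 × 907.185 ≈ 72100 kg.

72100 kg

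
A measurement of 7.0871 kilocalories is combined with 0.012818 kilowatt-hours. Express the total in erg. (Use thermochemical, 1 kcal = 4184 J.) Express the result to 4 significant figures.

7.0871 kcal = 2.96524 × 10^11 erg and 0.012818 kWh = 4.61448 × 10^11 erg.
2.96524 × 10^11 + 4.61448 × 10^11 ≈ 7.580 × 10^11 erg.

7.580 × 10^11 ergs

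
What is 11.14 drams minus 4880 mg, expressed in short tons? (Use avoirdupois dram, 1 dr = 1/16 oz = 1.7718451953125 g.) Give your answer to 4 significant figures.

11.14 dr = 2.17578e-5 short ton and 4880 mg = 5.37928e-6 short ton.
2.17578e-5 − 5.37928e-6 ≈ 1.638e-5 short ton.

1.638e-5 short ton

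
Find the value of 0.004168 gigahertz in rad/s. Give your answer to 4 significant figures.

1 GHz = 6.28319 × 10^9 rad/s.
Thus 0.004168 × 6.28319 × 10^9 ≈ 2.619 × 10^7 rad/s.

2.619 × 10^7 radians per second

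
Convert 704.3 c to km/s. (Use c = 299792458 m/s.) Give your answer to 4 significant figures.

1 c = 299792 km/s.
704.3 × 299792 ≈ 2.111e+8 km/s.

2.111e+8 kilometers per second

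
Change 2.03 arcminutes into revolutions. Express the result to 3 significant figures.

9.40 × 10^-5 revolutions

1 arcminute = 4.62963 × 10^-5 rev.
Thus 2.03 × 4.62963 × 10^-5 ≈ 9.40 × 10^-5 rev.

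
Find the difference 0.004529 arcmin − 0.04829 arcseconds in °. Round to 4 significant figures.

0.004529 arcmin = 7.54833e-5 ° and 0.04829 arcsec = 1.34139e-5 °.
7.54833e-5 − 1.34139e-5 ≈ 6.207e-5 °.

6.207e-5 degrees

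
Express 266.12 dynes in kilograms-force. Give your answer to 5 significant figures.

0.00027137 kgf

1 dyn = 1.01972e-6 kgf.
Thus 266.12 × 1.01972e-6 ≈ 0.00027137 kgf.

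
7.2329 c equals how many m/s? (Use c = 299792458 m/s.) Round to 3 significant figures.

2.17 × 10^9 m/s

1 c = 2.99792 × 10^8 meters per second.
So 7.2329 × 2.99792 × 10^8 ≈ 2.17 × 10^9 m/s.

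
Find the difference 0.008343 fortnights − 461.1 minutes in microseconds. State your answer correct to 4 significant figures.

0.008343 fortnight = 1.00917 × 10^10 μs and 461.1 min = 2.76660 × 10^10 μs.
1.00917 × 10^10 − 2.76660 × 10^10 ≈ -1.757 × 10^10 μs.

-1.757 × 10^10 μs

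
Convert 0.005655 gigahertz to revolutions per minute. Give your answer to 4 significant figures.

3.393e+8 rpm

1 gigahertz = 6.00000e+10 revolutions per minute.
0.005655 × 6.00000e+10 ≈ 3.393e+8 rpm.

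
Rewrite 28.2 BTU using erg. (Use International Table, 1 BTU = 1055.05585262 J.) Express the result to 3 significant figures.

2.98 × 10^11 erg

1 BTU = 1.05506 × 10^10 ergs.
So 28.2 × 1.05506 × 10^10 ≈ 2.98 × 10^11 erg.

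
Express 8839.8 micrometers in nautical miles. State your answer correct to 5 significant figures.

1 μm = 5.39957e-10 nmi.
So 8839.8 × 5.39957e-10 ≈ 4.7731e-6 nmi.

4.7731e-6 nmi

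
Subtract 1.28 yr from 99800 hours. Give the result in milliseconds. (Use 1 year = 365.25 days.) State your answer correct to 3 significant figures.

99800 h = 3.59280e+11 ms and 1.28 yr = 4.03937e+10 ms.
3.59280e+11 − 4.03937e+10 ≈ 3.19e+11 ms.

3.19e+11 ms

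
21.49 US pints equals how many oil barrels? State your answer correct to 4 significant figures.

0.06396 oil barrels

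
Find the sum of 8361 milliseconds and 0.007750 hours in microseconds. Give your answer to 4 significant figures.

8361 ms = 8.36100e+6 μs and 0.007750 h = 2.79000e+7 μs.
8.36100e+6 + 2.79000e+7 ≈ 3.626e+7 μs.

3.626e+7 microseconds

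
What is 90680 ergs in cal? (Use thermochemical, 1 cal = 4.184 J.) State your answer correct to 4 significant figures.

0.002167 calories

1 erg = 2.39006 × 10^-8 cal.
So 90680 × 2.39006 × 10^-8 ≈ 0.002167 cal.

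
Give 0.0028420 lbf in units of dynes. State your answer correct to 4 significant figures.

1264 dynes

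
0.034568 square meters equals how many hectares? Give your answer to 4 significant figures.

1 square meter = 0.000100000 hectares.
0.034568 × 0.000100000 ≈ 3.457e-6 ha.

3.457e-6 ha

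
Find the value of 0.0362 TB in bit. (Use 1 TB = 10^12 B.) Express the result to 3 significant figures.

1 TB = 8.00000 × 10^12 bits.
0.0362 × 8.00000 × 10^12 ≈ 2.90 × 10^11 bit.

2.90 × 10^11 bit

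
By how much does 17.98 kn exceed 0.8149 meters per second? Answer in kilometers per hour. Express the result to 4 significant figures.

17.98 kn = 33.2990 km/h and 0.8149 m/s = 2.93364 km/h.
33.2990 − 2.93364 ≈ 30.37 km/h.

30.37 km/h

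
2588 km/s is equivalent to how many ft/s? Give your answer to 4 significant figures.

8.491e+6 ft/s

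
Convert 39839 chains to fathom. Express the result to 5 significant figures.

1 chain = 11.0000 fathom.
39839 × 11.0000 ≈ 438230 fathom.

438230 fathom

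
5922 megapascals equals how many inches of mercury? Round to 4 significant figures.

1.749e+6 inches of mercury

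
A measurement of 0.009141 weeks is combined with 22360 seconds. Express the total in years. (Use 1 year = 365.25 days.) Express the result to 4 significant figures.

0.009141 wk = 0.000175187 yr and 22360 s = 0.000708546 yr.
0.000175187 + 0.000708546 ≈ 0.0008837 yr.

0.0008837 yr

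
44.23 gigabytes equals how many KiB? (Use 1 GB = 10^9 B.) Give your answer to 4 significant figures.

4.319 × 10^7 kibibytes

1 gigabyte = 976562.5 kibibytes.
Then 44.23 × 976562.5 ≈ 4.319 × 10^7 KiB.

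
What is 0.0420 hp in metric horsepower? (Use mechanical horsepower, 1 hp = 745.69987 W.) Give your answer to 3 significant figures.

1 horsepower = 1.01387 metric horsepower.
0.0420 × 1.01387 ≈ 0.0426 PS.

0.0426 PS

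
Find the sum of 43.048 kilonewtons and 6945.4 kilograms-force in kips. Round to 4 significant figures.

43.048 kN = 9.67758 kip and 6945.4 kgf = 15.3120 kip.
9.67758 + 15.3120 ≈ 24.99 kip.

24.99 kip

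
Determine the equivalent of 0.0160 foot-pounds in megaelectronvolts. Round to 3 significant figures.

1 ft·lbf = 8.46235 × 10^12 megaelectronvolts.
0.0160 × 8.46235 × 10^12 ≈ 1.35 × 10^11 MeV.

1.35 × 10^11 MeV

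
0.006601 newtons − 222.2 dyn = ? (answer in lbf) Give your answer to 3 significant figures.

0.000984 lbf

0.006601 N = 0.00148396 lbf and 222.2 dyn = 0.000499525 lbf.
0.00148396 − 0.000499525 ≈ 0.000984 lbf.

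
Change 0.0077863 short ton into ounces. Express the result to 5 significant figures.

249.16 oz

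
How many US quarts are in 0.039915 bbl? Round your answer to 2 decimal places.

6.71 US quarts

1 oil barrel = 168.000 US qt.
So 0.039915 × 168.000 ≈ 6.71 US qt.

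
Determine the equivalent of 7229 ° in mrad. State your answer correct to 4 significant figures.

126200 milliradians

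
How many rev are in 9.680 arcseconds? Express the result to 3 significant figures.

7.47e-6 rev

1 arcsec = 7.71605e-7 rev.
9.680 × 7.71605e-7 ≈ 7.47e-6 rev.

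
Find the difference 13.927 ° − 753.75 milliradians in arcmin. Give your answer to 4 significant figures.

13.927 ° = 835.620 arcmin and 753.75 mrad = 2591.20 arcmin.
835.620 − 2591.20 ≈ -1756 arcmin.

-1756 arcminutes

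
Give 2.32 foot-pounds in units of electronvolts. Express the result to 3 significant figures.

1.96 × 10^19 electronvolts

1 foot-pound = 8.46235 × 10^18 eV.
So 2.32 × 8.46235 × 10^18 ≈ 1.96 × 10^19 eV.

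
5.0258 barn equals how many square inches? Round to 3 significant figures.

1 barn = 1.55000 × 10^-25 in².
5.0258 × 1.55000 × 10^-25 ≈ 7.79 × 10^-25 in².

7.79 × 10^-25 in²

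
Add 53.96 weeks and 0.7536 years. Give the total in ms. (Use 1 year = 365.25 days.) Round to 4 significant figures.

5.642e+10 milliseconds

53.96 wk = 3.26350e+10 ms and 0.7536 yr = 2.37818e+10 ms.
3.26350e+10 + 2.37818e+10 ≈ 5.642e+10 ms.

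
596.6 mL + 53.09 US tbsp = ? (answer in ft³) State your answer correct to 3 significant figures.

0.0488 ft³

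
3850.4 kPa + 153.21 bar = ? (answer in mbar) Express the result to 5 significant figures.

191710 mbar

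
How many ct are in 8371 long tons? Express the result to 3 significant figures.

4.25 × 10^10 ct

1 long ton = 5.08023 × 10^6 ct.
Thus 8371 × 5.08023 × 10^6 ≈ 4.25 × 10^10 ct.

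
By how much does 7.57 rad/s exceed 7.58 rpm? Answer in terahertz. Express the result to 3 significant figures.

1.08 × 10^-12 THz

7.57 rad/s = 1.20480 × 10^-12 THz and 7.58 rpm = 1.26333 × 10^-13 THz.
1.20480 × 10^-12 − 1.26333 × 10^-13 ≈ 1.08 × 10^-12 THz.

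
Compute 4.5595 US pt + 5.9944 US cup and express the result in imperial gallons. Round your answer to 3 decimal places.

0.787 imp gal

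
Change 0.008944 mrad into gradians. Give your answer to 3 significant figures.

0.000569 gradians

1 mrad = 0.0636620 grad.
Thus 0.008944 × 0.0636620 ≈ 0.000569 grad.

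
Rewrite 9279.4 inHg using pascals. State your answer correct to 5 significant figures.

1 inHg = 3386.39 Pa.
So 9279.4 × 3386.39 ≈ 3.1424e+7 Pa.

3.1424e+7 pascals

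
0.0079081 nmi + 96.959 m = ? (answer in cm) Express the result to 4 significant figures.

11160 cm

0.0079081 nmi = 1464.58 cm and 96.959 m = 9695.90 cm.
1464.58 + 9695.90 ≈ 11160 cm.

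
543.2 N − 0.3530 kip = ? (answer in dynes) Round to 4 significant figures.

-1.027 × 10^8 dyn

543.2 N = 5.43200 × 10^7 dyn and 0.3530 kip = 1.57022 × 10^8 dyn.
5.43200 × 10^7 − 1.57022 × 10^8 ≈ -1.027 × 10^8 dyn.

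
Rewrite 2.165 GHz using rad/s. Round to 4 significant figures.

1.360 × 10^10 radians per second

1 GHz = 6.28319 × 10^9 rad/s.
Thus 2.165 × 6.28319 × 10^9 ≈ 1.360 × 10^10 rad/s.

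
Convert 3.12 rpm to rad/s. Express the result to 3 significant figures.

0.327 rad/s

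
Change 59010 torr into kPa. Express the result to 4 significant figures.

7867 kPa

1 torr = 0.133322 kPa.
Thus 59010 × 0.133322 ≈ 7867 kPa.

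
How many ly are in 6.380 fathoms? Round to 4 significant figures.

1.233 × 10^-15 light-years

1 fathom = 1.93304 × 10^-16 ly.
So 6.380 × 1.93304 × 10^-16 ≈ 1.233 × 10^-15 ly.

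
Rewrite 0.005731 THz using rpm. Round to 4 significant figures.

1 THz = 6.00000e+13 revolutions per minute.
So 0.005731 × 6.00000e+13 ≈ 3.439e+11 rpm.

3.439e+11 rpm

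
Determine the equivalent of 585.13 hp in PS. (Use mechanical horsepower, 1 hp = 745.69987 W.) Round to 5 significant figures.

593.25 metric horsepower

1 hp = 1.01387 metric horsepower.
Then 585.13 × 1.01387 ≈ 593.25 PS.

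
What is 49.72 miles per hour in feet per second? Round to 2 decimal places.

1 mile per hour = 1.46667 ft/s.
So 49.72 × 1.46667 ≈ 72.92 ft/s.

72.92 ft/s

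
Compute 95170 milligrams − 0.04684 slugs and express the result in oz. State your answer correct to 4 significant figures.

95170 mg = 3.35702 oz and 0.04684 slug = 24.1125 oz.
3.35702 − 24.1125 ≈ -20.76 oz.

-20.76 oz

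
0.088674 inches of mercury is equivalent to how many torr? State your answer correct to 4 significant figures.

2.252 torr

1 inHg = 25.4000 torr.
0.088674 × 25.4000 ≈ 2.252 torr.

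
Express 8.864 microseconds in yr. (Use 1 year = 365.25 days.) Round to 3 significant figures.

2.81e-13 yr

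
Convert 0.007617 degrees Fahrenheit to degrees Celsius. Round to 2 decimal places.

°F = °C × 9/5 + 32.
Applying the formula gives -17.77 °C.

-17.77 °C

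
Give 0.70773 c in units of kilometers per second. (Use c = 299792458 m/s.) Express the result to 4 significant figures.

1 speed of light = 299792 kilometers per second.
Thus 0.70773 × 299792 ≈ 212200 km/s.

212200 kilometers per second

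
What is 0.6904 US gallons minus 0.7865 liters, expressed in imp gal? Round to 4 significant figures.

0.4019 imp gal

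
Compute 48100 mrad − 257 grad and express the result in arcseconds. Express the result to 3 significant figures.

9.09 × 10^6 arcsec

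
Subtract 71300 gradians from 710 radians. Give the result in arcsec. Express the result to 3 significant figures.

710 rad = 1.46448e+8 arcsec and 71300 grad = 2.31012e+8 arcsec.
1.46448e+8 − 2.31012e+8 ≈ -8.46e+7 arcsec.

-8.46e+7 arcsec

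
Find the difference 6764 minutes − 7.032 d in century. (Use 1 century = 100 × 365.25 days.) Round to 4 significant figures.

6764 min = 0.000128603 century and 7.032 d = 0.000192526 century.
0.000128603 − 0.000192526 ≈ -6.392e-5 century.

-6.392e-5 centuries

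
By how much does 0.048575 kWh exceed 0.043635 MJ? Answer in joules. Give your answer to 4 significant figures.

0.048575 kWh = 174870 J and 0.043635 MJ = 43635.0 J.
174870 − 43635.0 ≈ 131200 J.

131200 J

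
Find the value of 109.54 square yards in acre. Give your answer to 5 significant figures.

1 yd² = 0.000206612 acre.
Then 109.54 × 0.000206612 ≈ 0.022632 acre.

0.022632 acre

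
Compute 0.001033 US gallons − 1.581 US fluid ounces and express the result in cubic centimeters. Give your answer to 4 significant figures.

-42.85 cubic centimeters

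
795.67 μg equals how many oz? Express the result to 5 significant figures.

1 microgram = 3.52740 × 10^-8 oz.
So 795.67 × 3.52740 × 10^-8 ≈ 2.8066 × 10^-5 oz.

2.8066 × 10^-5 oz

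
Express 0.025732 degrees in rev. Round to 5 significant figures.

1 ° = 0.00277778 revolutions.
So 0.025732 × 0.00277778 ≈ 7.1478e-5 rev.

7.1478e-5 revolutions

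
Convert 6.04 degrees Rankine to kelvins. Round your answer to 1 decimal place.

3.4 K

°R = K × 9/5.
Applying the formula gives 3.4 K.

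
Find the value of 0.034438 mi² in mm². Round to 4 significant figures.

8.919 × 10^10 mm²

1 mi² = 2.58999 × 10^12 mm².
Then 0.034438 × 2.58999 × 10^12 ≈ 8.919 × 10^10 mm².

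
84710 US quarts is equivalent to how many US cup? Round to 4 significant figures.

338800 US cups

1 US quart = 4.00000 US cups.
So 84710 × 4.00000 ≈ 338800 US cup.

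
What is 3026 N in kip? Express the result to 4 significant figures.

0.6803 kips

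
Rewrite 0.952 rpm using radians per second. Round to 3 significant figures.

1 revolution per minute = 0.104720 rad/s.
Thus 0.952 × 0.104720 ≈ 0.0997 rad/s.

0.0997 radians per second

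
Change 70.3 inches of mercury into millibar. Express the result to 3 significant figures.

1 inch of mercury = 33.8639 millibar.
So 70.3 × 33.8639 ≈ 2380 mbar.

2380 millibar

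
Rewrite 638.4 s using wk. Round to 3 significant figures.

0.00106 wk

1 second = 1.65344 × 10^-6 wk.
Thus 638.4 × 1.65344 × 10^-6 ≈ 0.00106 wk.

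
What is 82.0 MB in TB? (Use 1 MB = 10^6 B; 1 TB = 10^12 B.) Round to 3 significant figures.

1 MB = 1.00000 × 10^-6 terabytes.
Then 82.0 × 1.00000 × 10^-6 ≈ 8.20 × 10^-5 TB.

8.20 × 10^-5 TB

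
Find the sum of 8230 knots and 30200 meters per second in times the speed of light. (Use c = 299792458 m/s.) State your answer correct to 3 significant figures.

8230 kn = 1.41227 × 10^-5 c and 30200 m/s = 0.000100736 c.
1.41227 × 10^-5 + 0.000100736 ≈ 0.000115 c.

0.000115 c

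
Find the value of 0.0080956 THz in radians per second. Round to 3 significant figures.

5.09e+10 rad/s

1 THz = 6.28319e+12 radians per second.
Then 0.0080956 × 6.28319e+12 ≈ 5.09e+10 rad/s.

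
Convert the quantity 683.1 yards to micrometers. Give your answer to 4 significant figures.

6.246e+8 micrometers

1 yd = 914400 μm.
So 683.1 × 914400 ≈ 6.246e+8 μm.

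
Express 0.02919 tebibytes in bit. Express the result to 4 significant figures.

1 TiB = 8.79609e+12 bits.
Thus 0.02919 × 8.79609e+12 ≈ 2.568e+11 bit.

2.568e+11 bits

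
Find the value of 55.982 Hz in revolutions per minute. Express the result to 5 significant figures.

3358.9 rpm

1 hertz = 60.0000 rpm.
Thus 55.982 × 60.0000 ≈ 3358.9 rpm.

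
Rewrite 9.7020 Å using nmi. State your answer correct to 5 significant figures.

5.2387 × 10^-13 nmi

1 angstrom = 5.39957 × 10^-14 nmi.
9.7020 × 5.39957 × 10^-14 ≈ 5.2387 × 10^-13 nmi.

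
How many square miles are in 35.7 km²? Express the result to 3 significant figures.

1 km² = 0.386102 mi².
Then 35.7 × 0.386102 ≈ 13.8 mi².

13.8 square miles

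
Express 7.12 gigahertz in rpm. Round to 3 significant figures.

1 gigahertz = 6.00000e+10 rpm.
So 7.12 × 6.00000e+10 ≈ 4.27e+11 rpm.

4.27e+11 rpm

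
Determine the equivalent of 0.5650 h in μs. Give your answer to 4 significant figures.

1 hour = 3.60000e+9 microseconds.
Then 0.5650 × 3.60000e+9 ≈ 2.034e+9 μs.

2.034e+9 μs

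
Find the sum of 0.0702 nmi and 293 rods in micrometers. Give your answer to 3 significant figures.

0.0702 nmi = 1.30010e+8 μm and 293 rod = 1.47356e+9 μm.
1.30010e+8 + 1.47356e+9 ≈ 1.60e+9 μm.

1.60e+9 μm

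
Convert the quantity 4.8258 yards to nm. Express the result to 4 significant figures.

1 yd = 9.14400e+8 nanometers.
4.8258 × 9.14400e+8 ≈ 4.413e+9 nm.

4.413e+9 nm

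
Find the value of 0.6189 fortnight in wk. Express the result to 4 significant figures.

1 fortnight = 2.00000 weeks.
0.6189 × 2.00000 ≈ 1.238 wk.

1.238 weeks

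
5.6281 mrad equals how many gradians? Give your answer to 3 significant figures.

0.358 gradians

1 milliradian = 0.0636620 grad.
Then 5.6281 × 0.0636620 ≈ 0.358 grad.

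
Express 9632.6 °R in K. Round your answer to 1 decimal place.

5351.4 kelvins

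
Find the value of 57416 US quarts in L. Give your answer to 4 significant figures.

54340 liters

1 US qt = 0.946353 liters.
Thus 57416 × 0.946353 ≈ 54340 L.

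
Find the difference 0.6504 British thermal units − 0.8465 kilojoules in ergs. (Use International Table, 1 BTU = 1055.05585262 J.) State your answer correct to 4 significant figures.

-1.603e+9 ergs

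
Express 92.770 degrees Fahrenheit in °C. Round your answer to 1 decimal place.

33.8 °C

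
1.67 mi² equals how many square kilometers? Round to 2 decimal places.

4.33 square kilometers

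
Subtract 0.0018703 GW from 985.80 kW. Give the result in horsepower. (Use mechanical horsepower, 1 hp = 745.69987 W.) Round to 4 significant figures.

-1186 hp

985.80 kW = 1321.98 hp and 0.0018703 GW = 2508.11 hp.
1321.98 − 2508.11 ≈ -1186 hp.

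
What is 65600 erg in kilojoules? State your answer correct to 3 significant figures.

6.56 × 10^-6 kJ

1 erg = 1.00000 × 10^-10 kJ.
So 65600 × 1.00000 × 10^-10 ≈ 6.56 × 10^-6 kJ.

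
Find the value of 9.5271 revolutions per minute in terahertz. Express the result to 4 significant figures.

1 revolution per minute = 1.66667e-14 terahertz.
So 9.5271 × 1.66667e-14 ≈ 1.588e-13 THz.

1.588e-13 THz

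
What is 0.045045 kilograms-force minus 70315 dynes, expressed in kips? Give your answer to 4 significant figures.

-5.877e-5 kips

0.045045 kgf = 9.93072e-5 kip and 70315 dyn = 0.000158074 kip.
9.93072e-5 − 0.000158074 ≈ -5.877e-5 kip.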